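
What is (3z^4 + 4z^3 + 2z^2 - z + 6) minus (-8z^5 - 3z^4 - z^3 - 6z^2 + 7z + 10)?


Distribute the minus sign:
  (3z^4 + 4z^3 + 2z^2 - z + 6)
- (-8z^5 - 3z^4 - z^3 - 6z^2 + 7z + 10)
Negate second polynomial: 8z^5 + 3z^4 + z^3 + 6z^2 - 7z - 10
Add: 8z^5 + 6z^4 + 5z^3 + 8z^2 - 8z - 4


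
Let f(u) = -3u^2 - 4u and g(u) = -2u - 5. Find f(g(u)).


Substitute g(u) into f:
f(g(u)) = -3*(-2u - 5)^2 + (-4)*(-2u - 5)
(-2u - 5)^2 = 4u^2 + 20u + 25
Expand and combine: -12u^2 - 52u - 55


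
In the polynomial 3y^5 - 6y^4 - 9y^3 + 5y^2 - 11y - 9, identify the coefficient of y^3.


Read off the coefficient of y^3: -9


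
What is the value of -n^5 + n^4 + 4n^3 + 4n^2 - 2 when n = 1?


Using direct substitution:
  -1 * (1)^5 = -1
  1 * (1)^4 = 1
  4 * (1)^3 = 4
  4 * (1)^2 = 4
  0 * (1)^1 = 0
  constant: -2
Sum = -1 + 1 + 4 + 4 + 0 - 2 = 6


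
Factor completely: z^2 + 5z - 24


Roots satisfy r1 + r2 = -b/a = -5 and r1*r2 = c/a = -24.
So r1 = -8, r2 = 3.
z^2 + 5z - 24 = (z - r1)(z - r2) = (z + 8)(z - 3)


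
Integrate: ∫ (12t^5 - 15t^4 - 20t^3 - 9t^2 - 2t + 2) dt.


Reverse power rule on each term:
  ∫ 12t^5 dt = 2t^6
  ∫ -15t^4 dt = -3t^5
  ∫ -20t^3 dt = -5t^4
  ∫ -9t^2 dt = -3t^3
  ∫ -2t dt = -t^2
  ∫ 2 dt = 2t
F(t) = 2t^6 - 3t^5 - 5t^4 - 3t^3 - t^2 + 2t + C


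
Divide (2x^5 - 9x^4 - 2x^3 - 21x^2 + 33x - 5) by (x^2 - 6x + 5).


(2x^5 - 9x^4 - 2x^3 - 21x^2 + 33x - 5) / (x^2 - 6x + 5)
Step 1: 2x^3 * (x^2 - 6x + 5) = 2x^5 - 12x^4 + 10x^3; subtract.
Step 2: 3x^2 * (x^2 - 6x + 5) = 3x^4 - 18x^3 + 15x^2; subtract.
Step 3: 6x * (x^2 - 6x + 5) = 6x^3 - 36x^2 + 30x; subtract.
Step 4: 0 * (x^2 - 6x + 5) = 0; subtract.
Quotient: 2x^3 + 3x^2 + 6x, Remainder: 3x - 5


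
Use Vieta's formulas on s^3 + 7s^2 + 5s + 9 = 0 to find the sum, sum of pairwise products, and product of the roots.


Monic cubic s^3+bs^2+cs+d=0: sum=-b, pairwise sum=c, product=-d.
b=7, c=5, d=9
r1+r2+r3 = -7
r1r2+r1r3+r2r3 = 5
r1r2r3 = -9


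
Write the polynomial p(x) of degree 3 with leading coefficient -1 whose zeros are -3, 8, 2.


p(x) = -(x + 3)(x - 8)(x - 2)
Expand: -x^3 + 7x^2 + 14x - 48


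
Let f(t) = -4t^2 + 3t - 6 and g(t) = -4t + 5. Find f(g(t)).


Substitute g(t) into f:
f(g(t)) = -4*(-4t + 5)^2 + 3*(-4t + 5) + (-6)
(-4t + 5)^2 = 16t^2 - 40t + 25
Expand and combine: -64t^2 + 148t - 91


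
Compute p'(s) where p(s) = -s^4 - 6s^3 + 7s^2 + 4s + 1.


Apply the power rule term by term:
  d/ds(-s^4) = -4s^3
  d/ds(-6s^3) = -18s^2
  d/ds(7s^2) = 14s
  d/ds(4s) = 4
  d/ds(1) = 0
p'(s) = -4s^3 - 18s^2 + 14s + 4


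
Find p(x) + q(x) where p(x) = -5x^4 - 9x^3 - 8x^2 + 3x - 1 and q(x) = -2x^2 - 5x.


Align terms by degree and add:
  -5x^4 - 9x^3 - 8x^2 + 3x - 1
  -2x^2 - 5x
= -5x^4 - 9x^3 - 10x^2 - 2x - 1


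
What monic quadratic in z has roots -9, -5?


p(z) = (z + 9)(z + 5)
Expand: z^2 + 14z + 45


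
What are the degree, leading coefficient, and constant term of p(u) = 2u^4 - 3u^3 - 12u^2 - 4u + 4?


Highest power of u is 4, with coefficient 2. Constant term is 4.
Degree = 4, leading coefficient = 2, constant term = 4


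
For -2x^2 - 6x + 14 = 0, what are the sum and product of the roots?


For ax^2+bx+c=0: sum = -b/a, product = c/a.
a=-2, b=-6, c=14
Sum = -(-6)/-2 = -3
Product = (14)/-2 = -7


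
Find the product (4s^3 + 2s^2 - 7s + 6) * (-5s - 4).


Distribute each term of the first polynomial:
  (4s^3)(-5s - 4) = -20s^4 - 16s^3
  (2s^2)(-5s - 4) = -10s^3 - 8s^2
  (-7s)(-5s - 4) = 35s^2 + 28s
  (6)(-5s - 4) = -30s - 24
Sum: -20s^4 - 26s^3 + 27s^2 - 2s - 24


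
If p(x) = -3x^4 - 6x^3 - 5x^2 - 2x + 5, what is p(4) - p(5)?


p(4) = -1235
p(5) = -2755
p(4) - p(5) = -1235 + 2755 = 1520


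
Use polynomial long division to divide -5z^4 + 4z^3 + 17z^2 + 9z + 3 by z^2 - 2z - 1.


(-5z^4 + 4z^3 + 17z^2 + 9z + 3) / (z^2 - 2z - 1)
Step 1: -5z^2 * (z^2 - 2z - 1) = -5z^4 + 10z^3 + 5z^2; subtract.
Step 2: -6z * (z^2 - 2z - 1) = -6z^3 + 12z^2 + 6z; subtract.
Step 3: 0 * (z^2 - 2z - 1) = 0; subtract.
Quotient: -5z^2 - 6z, Remainder: 3z + 3


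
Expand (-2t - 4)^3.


Expand (-2t - 4)^3 by repeated multiplication:
  (-2t - 4)^2 = 4t^2 + 16t + 16
= -8t^3 - 48t^2 - 96t - 64


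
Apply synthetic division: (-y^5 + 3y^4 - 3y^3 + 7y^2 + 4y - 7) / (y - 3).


Synthetic division with c = 3. Coefficients: -1, 3, -3, 7, 4, -7
Bring down -1.
  -1 * 3 = -3; -3 + 3 = 0
  0 * 3 = 0; 0 - 3 = -3
  -3 * 3 = -9; -9 + 7 = -2
  -2 * 3 = -6; -6 + 4 = -2
  -2 * 3 = -6; -6 - 7 = -13
Quotient: -y^4 - 3y^2 - 2y - 2, Remainder: -13


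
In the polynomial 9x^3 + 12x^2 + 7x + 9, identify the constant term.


Read off the constant term: 9


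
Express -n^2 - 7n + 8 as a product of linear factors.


Roots satisfy r1 + r2 = -b/a = -7 and r1*r2 = c/a = -8.
So r1 = 1, r2 = -8.
-n^2 - 7n + 8 = -(n - r1)(n - r2) = -(n - 1)(n + 8)


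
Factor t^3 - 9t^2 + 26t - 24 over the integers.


Try integer roots (divisors of -24). t=2: p(2)=0.
Divide out (t - 2): quotient is t^2 - 7t + 12.
Factor the quadratic: (t - 4)(t - 3)
Result: (t - 2)(t - 4)(t - 3)


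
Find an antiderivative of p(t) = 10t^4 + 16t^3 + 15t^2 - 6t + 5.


Reverse power rule on each term:
  ∫ 10t^4 dt = 2t^5
  ∫ 16t^3 dt = 4t^4
  ∫ 15t^2 dt = 5t^3
  ∫ -6t dt = -3t^2
  ∫ 5 dt = 5t
F(t) = 2t^5 + 4t^4 + 5t^3 - 3t^2 + 5t + C


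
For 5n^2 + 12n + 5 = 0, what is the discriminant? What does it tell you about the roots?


D = b^2 - 4ac = (12)^2 - 4(5)(5) = 144 - 100 = 44
Since D > 0: two distinct irrational roots


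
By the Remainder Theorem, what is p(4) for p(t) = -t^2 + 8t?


By the Remainder Theorem, the remainder equals p(4):
  -1*(4)^2 = -16
  8*(4)^1 = 32
  constant: 0
Sum: -16 + 32 + 0 = 16


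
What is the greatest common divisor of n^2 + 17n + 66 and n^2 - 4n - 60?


Factor each:
  n^2 + 17n + 66 = (n + 6)(n + 11)
  n^2 - 4n - 60 = (n + 6)(n - 10)
Common monic factor: n + 6


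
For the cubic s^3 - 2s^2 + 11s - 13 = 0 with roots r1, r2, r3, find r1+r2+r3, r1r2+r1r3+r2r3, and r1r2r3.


Monic cubic s^3+bs^2+cs+d=0: sum=-b, pairwise sum=c, product=-d.
b=-2, c=11, d=-13
r1+r2+r3 = 2
r1r2+r1r3+r2r3 = 11
r1r2r3 = 13


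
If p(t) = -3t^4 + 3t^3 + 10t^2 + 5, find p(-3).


Using direct substitution:
  -3 * (-3)^4 = -243
  3 * (-3)^3 = -81
  10 * (-3)^2 = 90
  0 * (-3)^1 = 0
  constant: 5
Sum = -243 - 81 + 90 + 0 + 5 = -229


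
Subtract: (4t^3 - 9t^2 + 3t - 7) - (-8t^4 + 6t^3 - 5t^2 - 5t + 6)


Distribute the minus sign:
  (4t^3 - 9t^2 + 3t - 7)
- (-8t^4 + 6t^3 - 5t^2 - 5t + 6)
Negate second polynomial: 8t^4 - 6t^3 + 5t^2 + 5t - 6
Add: 8t^4 - 2t^3 - 4t^2 + 8t - 13


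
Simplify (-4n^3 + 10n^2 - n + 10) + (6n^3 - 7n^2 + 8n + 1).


Align terms by degree and add:
  -4n^3 + 10n^2 - n + 10
+ 6n^3 - 7n^2 + 8n + 1
= 2n^3 + 3n^2 + 7n + 11


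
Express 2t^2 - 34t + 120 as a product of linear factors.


Roots satisfy r1 + r2 = -b/a = 17 and r1*r2 = c/a = 60.
So r1 = 5, r2 = 12.
2t^2 - 34t + 120 = 2(t - r1)(t - r2) = 2(t - 5)(t - 12)


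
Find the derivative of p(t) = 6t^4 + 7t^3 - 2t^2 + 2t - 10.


Apply the power rule term by term:
  d/dt(6t^4) = 24t^3
  d/dt(7t^3) = 21t^2
  d/dt(-2t^2) = -4t
  d/dt(2t) = 2
  d/dt(-10) = 0
p'(t) = 24t^3 + 21t^2 - 4t + 2


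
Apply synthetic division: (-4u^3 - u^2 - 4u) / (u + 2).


Synthetic division with c = -2. Coefficients: -4, -1, -4, 0
Bring down -4.
  -4 * -2 = 8; 8 - 1 = 7
  7 * -2 = -14; -14 - 4 = -18
  -18 * -2 = 36; 36 + 0 = 36
Quotient: -4u^2 + 7u - 18, Remainder: 36


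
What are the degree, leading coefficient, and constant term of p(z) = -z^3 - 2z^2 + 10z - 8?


Highest power of z is 3, with coefficient -1. Constant term is -8.
Degree = 3, leading coefficient = -1, constant term = -8


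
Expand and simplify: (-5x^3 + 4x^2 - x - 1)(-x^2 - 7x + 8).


Distribute each term of the first polynomial:
  (-5x^3)(-x^2 - 7x + 8) = 5x^5 + 35x^4 - 40x^3
  (4x^2)(-x^2 - 7x + 8) = -4x^4 - 28x^3 + 32x^2
  (-x)(-x^2 - 7x + 8) = x^3 + 7x^2 - 8x
  (-1)(-x^2 - 7x + 8) = x^2 + 7x - 8
Sum: 5x^5 + 31x^4 - 67x^3 + 40x^2 - x - 8


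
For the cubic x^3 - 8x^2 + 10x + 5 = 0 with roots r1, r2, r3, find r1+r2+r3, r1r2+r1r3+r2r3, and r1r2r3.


Monic cubic x^3+bx^2+cx+d=0: sum=-b, pairwise sum=c, product=-d.
b=-8, c=10, d=5
r1+r2+r3 = 8
r1r2+r1r3+r2r3 = 10
r1r2r3 = -5


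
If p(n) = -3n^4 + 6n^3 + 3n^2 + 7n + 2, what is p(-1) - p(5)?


p(-1) = -11
p(5) = -1013
p(-1) - p(5) = -11 + 1013 = 1002


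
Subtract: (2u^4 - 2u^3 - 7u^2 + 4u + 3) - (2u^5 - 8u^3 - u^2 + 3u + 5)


Distribute the minus sign:
  (2u^4 - 2u^3 - 7u^2 + 4u + 3)
- (2u^5 - 8u^3 - u^2 + 3u + 5)
Negate second polynomial: -2u^5 + 8u^3 + u^2 - 3u - 5
Add: -2u^5 + 2u^4 + 6u^3 - 6u^2 + u - 2


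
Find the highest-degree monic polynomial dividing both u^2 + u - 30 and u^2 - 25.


Factor each:
  u^2 + u - 30 = (u - 5)(u + 6)
  u^2 - 25 = (u - 5)(u + 5)
Common monic factor: u - 5


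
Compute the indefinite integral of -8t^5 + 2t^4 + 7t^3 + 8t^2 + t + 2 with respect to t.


Reverse power rule on each term:
  ∫ -8t^5 dt = -(4/3)t^6
  ∫ 2t^4 dt = (2/5)t^5
  ∫ 7t^3 dt = (7/4)t^4
  ∫ 8t^2 dt = (8/3)t^3
  ∫ t dt = (1/2)t^2
  ∫ 2 dt = 2t
F(t) = -(4/3)t^6 + (2/5)t^5 + (7/4)t^4 + (8/3)t^3 + (1/2)t^2 + 2t + C


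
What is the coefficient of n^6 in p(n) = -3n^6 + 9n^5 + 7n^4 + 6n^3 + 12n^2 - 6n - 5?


Read off the coefficient of n^6: -3


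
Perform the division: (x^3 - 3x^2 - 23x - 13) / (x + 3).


(x^3 - 3x^2 - 23x - 13) / (x + 3)
Step 1: x^2 * (x + 3) = x^3 + 3x^2; subtract.
Step 2: -6x * (x + 3) = -6x^2 - 18x; subtract.
Step 3: -5 * (x + 3) = -5x - 15; subtract.
Quotient: x^2 - 6x - 5, Remainder: 2


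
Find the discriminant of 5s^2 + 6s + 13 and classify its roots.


D = b^2 - 4ac = (6)^2 - 4(5)(13) = 36 - 260 = -224
Since D < 0: two complex conjugate roots (no real roots)


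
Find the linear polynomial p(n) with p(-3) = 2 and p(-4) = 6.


p(n) = mn + b. Using p(-3)=2, p(-4)=6:
m = (2 - 6)/(-3 + 4) = -4/1 = -4
b = 2 - m*(-3) = 2 - 12 = -10
p(n) = -4n - 10


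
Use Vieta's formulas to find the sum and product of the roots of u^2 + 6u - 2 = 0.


For au^2+bu+c=0: sum = -b/a, product = c/a.
a=1, b=6, c=-2
Sum = -(6)/1 = -6
Product = (-2)/1 = -2


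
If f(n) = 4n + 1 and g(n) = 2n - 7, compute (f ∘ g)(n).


Substitute g(n) into f:
f(g(n)) = 4*(2n - 7) + 1
Expand and combine: 8n - 27


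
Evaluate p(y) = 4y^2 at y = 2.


Using direct substitution:
  4 * (2)^2 = 16
  0 * (2)^1 = 0
  constant: 0
Sum = 16 + 0 + 0 = 16


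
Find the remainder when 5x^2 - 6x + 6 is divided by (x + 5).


By the Remainder Theorem, the remainder equals p(-5):
  5*(-5)^2 = 125
  -6*(-5)^1 = 30
  constant: 6
Sum: 125 + 30 + 6 = 161


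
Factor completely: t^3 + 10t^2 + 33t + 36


Try integer roots (divisors of 36). t=-4: p(-4)=0.
Divide out (t + 4): quotient is t^2 + 6t + 9.
Factor the quadratic: (t + 3)(t + 3)
Result: (t + 4)(t + 3)(t + 3)


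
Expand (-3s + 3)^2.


Expand (-3s + 3)^2 by repeated multiplication:
= 9s^2 - 18s + 9


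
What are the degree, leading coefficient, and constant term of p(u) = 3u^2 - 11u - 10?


Highest power of u is 2, with coefficient 3. Constant term is -10.
Degree = 2, leading coefficient = 3, constant term = -10


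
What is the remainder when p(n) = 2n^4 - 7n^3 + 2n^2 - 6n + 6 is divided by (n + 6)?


By the Remainder Theorem, the remainder equals p(-6):
  2*(-6)^4 = 2592
  -7*(-6)^3 = 1512
  2*(-6)^2 = 72
  -6*(-6)^1 = 36
  constant: 6
Sum: 2592 + 1512 + 72 + 36 + 6 = 4218


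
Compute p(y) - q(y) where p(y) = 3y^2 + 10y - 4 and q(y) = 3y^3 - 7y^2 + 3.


Distribute the minus sign:
  (3y^2 + 10y - 4)
- (3y^3 - 7y^2 + 3)
Negate second polynomial: -3y^3 + 7y^2 - 3
Add: -3y^3 + 10y^2 + 10y - 7


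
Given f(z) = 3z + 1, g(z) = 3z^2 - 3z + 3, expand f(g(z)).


Substitute g(z) into f:
f(g(z)) = 3*(3z^2 - 3z + 3) + 1
Expand and combine: 9z^2 - 9z + 10


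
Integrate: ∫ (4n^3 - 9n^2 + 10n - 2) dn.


Reverse power rule on each term:
  ∫ 4n^3 dn = n^4
  ∫ -9n^2 dn = -3n^3
  ∫ 10n dn = 5n^2
  ∫ -2 dn = -2n
F(n) = n^4 - 3n^3 + 5n^2 - 2n + C


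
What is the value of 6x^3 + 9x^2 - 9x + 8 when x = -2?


Using direct substitution:
  6 * (-2)^3 = -48
  9 * (-2)^2 = 36
  -9 * (-2)^1 = 18
  constant: 8
Sum = -48 + 36 + 18 + 8 = 14


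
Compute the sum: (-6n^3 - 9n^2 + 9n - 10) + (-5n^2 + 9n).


Align terms by degree and add:
  -6n^3 - 9n^2 + 9n - 10
  -5n^2 + 9n
= -6n^3 - 14n^2 + 18n - 10


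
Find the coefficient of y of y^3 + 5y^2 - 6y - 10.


Read off the coefficient of y: -6


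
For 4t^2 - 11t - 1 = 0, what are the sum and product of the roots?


For at^2+bt+c=0: sum = -b/a, product = c/a.
a=4, b=-11, c=-1
Sum = -(-11)/4 = 11/4
Product = (-1)/4 = -1/4


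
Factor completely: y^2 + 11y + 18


Roots satisfy r1 + r2 = -b/a = -11 and r1*r2 = c/a = 18.
So r1 = -2, r2 = -9.
y^2 + 11y + 18 = (y - r1)(y - r2) = (y + 2)(y + 9)


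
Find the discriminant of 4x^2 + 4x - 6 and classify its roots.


D = b^2 - 4ac = (4)^2 - 4(4)(-6) = 16 + 96 = 112
Since D > 0: two distinct irrational roots


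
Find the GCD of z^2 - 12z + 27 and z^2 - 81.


Factor each:
  z^2 - 12z + 27 = (z - 9)(z - 3)
  z^2 - 81 = (z - 9)(z + 9)
Common monic factor: z - 9


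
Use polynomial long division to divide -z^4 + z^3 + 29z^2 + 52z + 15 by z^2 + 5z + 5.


(-z^4 + z^3 + 29z^2 + 52z + 15) / (z^2 + 5z + 5)
Step 1: -z^2 * (z^2 + 5z + 5) = -z^4 - 5z^3 - 5z^2; subtract.
Step 2: 6z * (z^2 + 5z + 5) = 6z^3 + 30z^2 + 30z; subtract.
Step 3: 4 * (z^2 + 5z + 5) = 4z^2 + 20z + 20; subtract.
Quotient: -z^2 + 6z + 4, Remainder: 2z - 5


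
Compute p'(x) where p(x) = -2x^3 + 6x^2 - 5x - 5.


Apply the power rule term by term:
  d/dx(-2x^3) = -6x^2
  d/dx(6x^2) = 12x
  d/dx(-5x) = -5
  d/dx(-5) = 0
p'(x) = -6x^2 + 12x - 5


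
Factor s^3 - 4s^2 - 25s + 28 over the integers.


Try integer roots (divisors of 28). s=1: p(1)=0.
Divide out (s - 1): quotient is s^2 - 3s - 28.
Factor the quadratic: (s + 4)(s - 7)
Result: (s - 1)(s + 4)(s - 7)


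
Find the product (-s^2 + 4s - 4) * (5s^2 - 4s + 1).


Distribute each term of the first polynomial:
  (-s^2)(5s^2 - 4s + 1) = -5s^4 + 4s^3 - s^2
  (4s)(5s^2 - 4s + 1) = 20s^3 - 16s^2 + 4s
  (-4)(5s^2 - 4s + 1) = -20s^2 + 16s - 4
Sum: -5s^4 + 24s^3 - 37s^2 + 20s - 4


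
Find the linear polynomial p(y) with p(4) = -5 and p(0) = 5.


p(y) = my + b. Using p(4)=-5, p(0)=5:
m = (-5 - 5)/(4) = -10/4 = -5/2
b = -5 - m*(4) = -5 + 10 = 5
p(y) = -(5/2)y + 5


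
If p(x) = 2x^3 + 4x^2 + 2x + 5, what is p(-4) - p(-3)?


p(-4) = -67
p(-3) = -19
p(-4) - p(-3) = -67 + 19 = -48


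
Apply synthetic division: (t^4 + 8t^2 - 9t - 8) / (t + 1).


Synthetic division with c = -1. Coefficients: 1, 0, 8, -9, -8
Bring down 1.
  1 * -1 = -1; -1 + 0 = -1
  -1 * -1 = 1; 1 + 8 = 9
  9 * -1 = -9; -9 - 9 = -18
  -18 * -1 = 18; 18 - 8 = 10
Quotient: t^3 - t^2 + 9t - 18, Remainder: 10


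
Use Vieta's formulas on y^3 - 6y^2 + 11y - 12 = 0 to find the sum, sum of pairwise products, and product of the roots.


Monic cubic y^3+by^2+cy+d=0: sum=-b, pairwise sum=c, product=-d.
b=-6, c=11, d=-12
r1+r2+r3 = 6
r1r2+r1r3+r2r3 = 11
r1r2r3 = 12


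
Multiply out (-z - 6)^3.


Expand (-z - 6)^3 by repeated multiplication:
  (-z - 6)^2 = z^2 + 12z + 36
= -z^3 - 18z^2 - 108z - 216


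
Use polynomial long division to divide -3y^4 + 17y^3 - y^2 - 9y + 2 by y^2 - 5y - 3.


(-3y^4 + 17y^3 - y^2 - 9y + 2) / (y^2 - 5y - 3)
Step 1: -3y^2 * (y^2 - 5y - 3) = -3y^4 + 15y^3 + 9y^2; subtract.
Step 2: 2y * (y^2 - 5y - 3) = 2y^3 - 10y^2 - 6y; subtract.
Step 3: 0 * (y^2 - 5y - 3) = 0; subtract.
Quotient: -3y^2 + 2y, Remainder: -3y + 2


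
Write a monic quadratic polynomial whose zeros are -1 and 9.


p(x) = (x + 1)(x - 9)
Expand: x^2 - 8x - 9


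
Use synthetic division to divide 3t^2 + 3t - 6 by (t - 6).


Synthetic division with c = 6. Coefficients: 3, 3, -6
Bring down 3.
  3 * 6 = 18; 18 + 3 = 21
  21 * 6 = 126; 126 - 6 = 120
Quotient: 3t + 21, Remainder: 120


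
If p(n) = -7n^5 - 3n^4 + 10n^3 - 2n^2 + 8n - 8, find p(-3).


Using direct substitution:
  -7 * (-3)^5 = 1701
  -3 * (-3)^4 = -243
  10 * (-3)^3 = -270
  -2 * (-3)^2 = -18
  8 * (-3)^1 = -24
  constant: -8
Sum = 1701 - 243 - 270 - 18 - 24 - 8 = 1138


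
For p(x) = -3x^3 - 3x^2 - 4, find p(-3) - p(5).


p(-3) = 50
p(5) = -454
p(-3) - p(5) = 50 + 454 = 504


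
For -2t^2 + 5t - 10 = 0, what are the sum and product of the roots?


For at^2+bt+c=0: sum = -b/a, product = c/a.
a=-2, b=5, c=-10
Sum = -(5)/-2 = 5/2
Product = (-10)/-2 = 5


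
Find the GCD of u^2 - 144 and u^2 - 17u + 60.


Factor each:
  u^2 - 144 = (u - 12)(u + 12)
  u^2 - 17u + 60 = (u - 12)(u - 5)
Common monic factor: u - 12


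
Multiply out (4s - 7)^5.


Expand (4s - 7)^5 by repeated multiplication:
  (4s - 7)^2 = 16s^2 - 56s + 49
  (4s - 7)^3 = 64s^3 - 336s^2 + 588s - 343
  (4s - 7)^4 = 256s^4 - 1792s^3 + 4704s^2 - 5488s + 2401
= 1024s^5 - 8960s^4 + 31360s^3 - 54880s^2 + 48020s - 16807


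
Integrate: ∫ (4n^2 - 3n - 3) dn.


Reverse power rule on each term:
  ∫ 4n^2 dn = (4/3)n^3
  ∫ -3n dn = -(3/2)n^2
  ∫ -3 dn = -3n
F(n) = (4/3)n^3 - (3/2)n^2 - 3n + C


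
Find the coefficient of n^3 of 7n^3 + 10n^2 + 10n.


Read off the coefficient of n^3: 7


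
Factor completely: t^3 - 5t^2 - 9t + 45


Try integer roots (divisors of 45). t=5: p(5)=0.
Divide out (t - 5): quotient is t^2 - 9.
Factor the quadratic: (t + 3)(t - 3)
Result: (t - 5)(t + 3)(t - 3)


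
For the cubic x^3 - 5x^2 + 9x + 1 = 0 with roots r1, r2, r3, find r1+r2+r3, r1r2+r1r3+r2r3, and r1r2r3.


Monic cubic x^3+bx^2+cx+d=0: sum=-b, pairwise sum=c, product=-d.
b=-5, c=9, d=1
r1+r2+r3 = 5
r1r2+r1r3+r2r3 = 9
r1r2r3 = -1


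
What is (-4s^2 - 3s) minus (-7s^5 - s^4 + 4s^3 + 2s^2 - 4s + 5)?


Distribute the minus sign:
  (-4s^2 - 3s)
- (-7s^5 - s^4 + 4s^3 + 2s^2 - 4s + 5)
Negate second polynomial: 7s^5 + s^4 - 4s^3 - 2s^2 + 4s - 5
Add: 7s^5 + s^4 - 4s^3 - 6s^2 + s - 5


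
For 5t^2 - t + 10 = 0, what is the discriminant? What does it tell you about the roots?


D = b^2 - 4ac = (-1)^2 - 4(5)(10) = 1 - 200 = -199
Since D < 0: two complex conjugate roots (no real roots)


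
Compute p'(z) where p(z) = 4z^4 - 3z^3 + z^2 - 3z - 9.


Apply the power rule term by term:
  d/dz(4z^4) = 16z^3
  d/dz(-3z^3) = -9z^2
  d/dz(z^2) = 2z
  d/dz(-3z) = -3
  d/dz(-9) = 0
p'(z) = 16z^3 - 9z^2 + 2z - 3


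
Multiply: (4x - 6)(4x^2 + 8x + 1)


Distribute each term of the first polynomial:
  (4x)(4x^2 + 8x + 1) = 16x^3 + 32x^2 + 4x
  (-6)(4x^2 + 8x + 1) = -24x^2 - 48x - 6
Sum: 16x^3 + 8x^2 - 44x - 6


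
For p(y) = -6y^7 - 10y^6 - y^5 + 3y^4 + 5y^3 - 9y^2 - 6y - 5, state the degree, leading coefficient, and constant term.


Highest power of y is 7, with coefficient -6. Constant term is -5.
Degree = 7, leading coefficient = -6, constant term = -5


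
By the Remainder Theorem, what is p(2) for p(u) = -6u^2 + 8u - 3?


By the Remainder Theorem, the remainder equals p(2):
  -6*(2)^2 = -24
  8*(2)^1 = 16
  constant: -3
Sum: -24 + 16 - 3 = -11


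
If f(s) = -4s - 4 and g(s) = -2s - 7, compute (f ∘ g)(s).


Substitute g(s) into f:
f(g(s)) = -4*(-2s - 7) + (-4)
Expand and combine: 8s + 24


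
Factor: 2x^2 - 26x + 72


Roots satisfy r1 + r2 = -b/a = 13 and r1*r2 = c/a = 36.
So r1 = 4, r2 = 9.
2x^2 - 26x + 72 = 2(x - r1)(x - r2) = 2(x - 4)(x - 9)


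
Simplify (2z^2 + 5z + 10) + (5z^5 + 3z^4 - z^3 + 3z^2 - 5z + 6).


Align terms by degree and add:
  2z^2 + 5z + 10
+ 5z^5 + 3z^4 - z^3 + 3z^2 - 5z + 6
= 5z^5 + 3z^4 - z^3 + 5z^2 + 16


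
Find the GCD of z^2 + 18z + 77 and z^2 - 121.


Factor each:
  z^2 + 18z + 77 = (z + 11)(z + 7)
  z^2 - 121 = (z + 11)(z - 11)
Common monic factor: z + 11


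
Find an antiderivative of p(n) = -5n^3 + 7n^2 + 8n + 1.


Reverse power rule on each term:
  ∫ -5n^3 dn = -(5/4)n^4
  ∫ 7n^2 dn = (7/3)n^3
  ∫ 8n dn = 4n^2
  ∫ 1 dn = n
F(n) = -(5/4)n^4 + (7/3)n^3 + 4n^2 + n + C


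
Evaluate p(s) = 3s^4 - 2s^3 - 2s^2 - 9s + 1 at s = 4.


Using direct substitution:
  3 * (4)^4 = 768
  -2 * (4)^3 = -128
  -2 * (4)^2 = -32
  -9 * (4)^1 = -36
  constant: 1
Sum = 768 - 128 - 32 - 36 + 1 = 573


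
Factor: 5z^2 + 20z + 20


Roots satisfy r1 + r2 = -b/a = -4 and r1*r2 = c/a = 4.
So r1 = -2, r2 = -2.
5z^2 + 20z + 20 = 5(z - r1)(z - r2) = 5(z + 2)(z + 2)


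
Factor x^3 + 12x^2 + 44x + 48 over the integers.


Try integer roots (divisors of 48). x=-4: p(-4)=0.
Divide out (x + 4): quotient is x^2 + 8x + 12.
Factor the quadratic: (x + 2)(x + 6)
Result: (x + 4)(x + 2)(x + 6)


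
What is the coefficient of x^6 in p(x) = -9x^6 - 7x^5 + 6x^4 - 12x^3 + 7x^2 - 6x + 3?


Read off the coefficient of x^6: -9


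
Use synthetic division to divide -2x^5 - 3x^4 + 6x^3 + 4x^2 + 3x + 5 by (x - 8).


Synthetic division with c = 8. Coefficients: -2, -3, 6, 4, 3, 5
Bring down -2.
  -2 * 8 = -16; -16 - 3 = -19
  -19 * 8 = -152; -152 + 6 = -146
  -146 * 8 = -1168; -1168 + 4 = -1164
  -1164 * 8 = -9312; -9312 + 3 = -9309
  -9309 * 8 = -74472; -74472 + 5 = -74467
Quotient: -2x^4 - 19x^3 - 146x^2 - 1164x - 9309, Remainder: -74467


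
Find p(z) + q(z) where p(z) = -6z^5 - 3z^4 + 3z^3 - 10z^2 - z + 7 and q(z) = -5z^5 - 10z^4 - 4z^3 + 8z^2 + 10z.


Align terms by degree and add:
  -6z^5 - 3z^4 + 3z^3 - 10z^2 - z + 7
  -5z^5 - 10z^4 - 4z^3 + 8z^2 + 10z
= -11z^5 - 13z^4 - z^3 - 2z^2 + 9z + 7


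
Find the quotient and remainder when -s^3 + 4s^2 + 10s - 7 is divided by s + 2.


(-s^3 + 4s^2 + 10s - 7) / (s + 2)
Step 1: -s^2 * (s + 2) = -s^3 - 2s^2; subtract.
Step 2: 6s * (s + 2) = 6s^2 + 12s; subtract.
Step 3: -2 * (s + 2) = -2s - 4; subtract.
Quotient: -s^2 + 6s - 2, Remainder: -3


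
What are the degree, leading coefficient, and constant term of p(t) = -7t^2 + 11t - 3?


Highest power of t is 2, with coefficient -7. Constant term is -3.
Degree = 2, leading coefficient = -7, constant term = -3


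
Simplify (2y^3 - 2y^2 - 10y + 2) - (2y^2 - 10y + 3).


Distribute the minus sign:
  (2y^3 - 2y^2 - 10y + 2)
- (2y^2 - 10y + 3)
Negate second polynomial: -2y^2 + 10y - 3
Add: 2y^3 - 4y^2 - 1


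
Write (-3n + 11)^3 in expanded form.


Expand (-3n + 11)^3 by repeated multiplication:
  (-3n + 11)^2 = 9n^2 - 66n + 121
= -27n^3 + 297n^2 - 1089n + 1331


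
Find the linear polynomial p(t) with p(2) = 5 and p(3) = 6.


p(t) = mt + b. Using p(2)=5, p(3)=6:
m = (5 - 6)/(2 - 3) = -1/-1 = 1
b = 5 - m*(2) = 5 - 2 = 3
p(t) = t + 3


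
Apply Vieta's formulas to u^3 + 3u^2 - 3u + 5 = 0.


Monic cubic u^3+bu^2+cu+d=0: sum=-b, pairwise sum=c, product=-d.
b=3, c=-3, d=5
r1+r2+r3 = -3
r1r2+r1r3+r2r3 = -3
r1r2r3 = -5


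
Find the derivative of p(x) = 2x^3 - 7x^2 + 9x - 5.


Apply the power rule term by term:
  d/dx(2x^3) = 6x^2
  d/dx(-7x^2) = -14x
  d/dx(9x) = 9
  d/dx(-5) = 0
p'(x) = 6x^2 - 14x + 9


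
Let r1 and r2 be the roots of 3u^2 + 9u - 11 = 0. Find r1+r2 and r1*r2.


For au^2+bu+c=0: sum = -b/a, product = c/a.
a=3, b=9, c=-11
Sum = -(9)/3 = -3
Product = (-11)/3 = -11/3


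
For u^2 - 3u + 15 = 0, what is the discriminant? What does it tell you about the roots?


D = b^2 - 4ac = (-3)^2 - 4(1)(15) = 9 - 60 = -51
Since D < 0: two complex conjugate roots (no real roots)


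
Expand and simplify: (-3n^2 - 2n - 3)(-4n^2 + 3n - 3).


Distribute each term of the first polynomial:
  (-3n^2)(-4n^2 + 3n - 3) = 12n^4 - 9n^3 + 9n^2
  (-2n)(-4n^2 + 3n - 3) = 8n^3 - 6n^2 + 6n
  (-3)(-4n^2 + 3n - 3) = 12n^2 - 9n + 9
Sum: 12n^4 - n^3 + 15n^2 - 3n + 9


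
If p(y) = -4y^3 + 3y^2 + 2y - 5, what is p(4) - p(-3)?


p(4) = -205
p(-3) = 124
p(4) - p(-3) = -205 - 124 = -329


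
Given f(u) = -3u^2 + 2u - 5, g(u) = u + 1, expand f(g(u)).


Substitute g(u) into f:
f(g(u)) = -3*(u + 1)^2 + 2*(u + 1) + (-5)
(u + 1)^2 = u^2 + 2u + 1
Expand and combine: -3u^2 - 4u - 6


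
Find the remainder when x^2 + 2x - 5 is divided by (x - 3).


By the Remainder Theorem, the remainder equals p(3):
  1*(3)^2 = 9
  2*(3)^1 = 6
  constant: -5
Sum: 9 + 6 - 5 = 10


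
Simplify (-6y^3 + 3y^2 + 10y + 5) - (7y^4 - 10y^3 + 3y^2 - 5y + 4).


Distribute the minus sign:
  (-6y^3 + 3y^2 + 10y + 5)
- (7y^4 - 10y^3 + 3y^2 - 5y + 4)
Negate second polynomial: -7y^4 + 10y^3 - 3y^2 + 5y - 4
Add: -7y^4 + 4y^3 + 15y + 1


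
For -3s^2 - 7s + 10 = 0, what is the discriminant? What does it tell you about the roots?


D = b^2 - 4ac = (-7)^2 - 4(-3)(10) = 49 + 120 = 169
Since D > 0: two distinct rational roots


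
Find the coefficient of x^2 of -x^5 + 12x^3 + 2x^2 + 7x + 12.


Read off the coefficient of x^2: 2


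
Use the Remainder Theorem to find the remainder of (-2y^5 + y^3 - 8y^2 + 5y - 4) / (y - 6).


By the Remainder Theorem, the remainder equals p(6):
  -2*(6)^5 = -15552
  0*(6)^4 = 0
  1*(6)^3 = 216
  -8*(6)^2 = -288
  5*(6)^1 = 30
  constant: -4
Sum: -15552 + 0 + 216 - 288 + 30 - 4 = -15598


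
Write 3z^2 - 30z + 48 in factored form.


Roots satisfy r1 + r2 = -b/a = 10 and r1*r2 = c/a = 16.
So r1 = 8, r2 = 2.
3z^2 - 30z + 48 = 3(z - r1)(z - r2) = 3(z - 8)(z - 2)


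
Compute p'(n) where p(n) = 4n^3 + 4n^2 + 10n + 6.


Apply the power rule term by term:
  d/dn(4n^3) = 12n^2
  d/dn(4n^2) = 8n
  d/dn(10n) = 10
  d/dn(6) = 0
p'(n) = 12n^2 + 8n + 10


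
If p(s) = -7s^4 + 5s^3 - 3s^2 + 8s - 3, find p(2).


Using direct substitution:
  -7 * (2)^4 = -112
  5 * (2)^3 = 40
  -3 * (2)^2 = -12
  8 * (2)^1 = 16
  constant: -3
Sum = -112 + 40 - 12 + 16 - 3 = -71


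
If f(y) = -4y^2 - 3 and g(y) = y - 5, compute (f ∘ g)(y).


Substitute g(y) into f:
f(g(y)) = -4*(y - 5)^2 + (-3)
(y - 5)^2 = y^2 - 10y + 25
Expand and combine: -4y^2 + 40y - 103


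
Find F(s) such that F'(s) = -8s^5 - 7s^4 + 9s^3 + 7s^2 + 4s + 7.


Reverse power rule on each term:
  ∫ -8s^5 ds = -(4/3)s^6
  ∫ -7s^4 ds = -(7/5)s^5
  ∫ 9s^3 ds = (9/4)s^4
  ∫ 7s^2 ds = (7/3)s^3
  ∫ 4s ds = 2s^2
  ∫ 7 ds = 7s
F(s) = -(4/3)s^6 - (7/5)s^5 + (9/4)s^4 + (7/3)s^3 + 2s^2 + 7s + C


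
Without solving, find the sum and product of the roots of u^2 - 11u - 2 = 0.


For au^2+bu+c=0: sum = -b/a, product = c/a.
a=1, b=-11, c=-2
Sum = -(-11)/1 = 11
Product = (-2)/1 = -2


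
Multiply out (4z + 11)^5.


Expand (4z + 11)^5 by repeated multiplication:
  (4z + 11)^2 = 16z^2 + 88z + 121
  (4z + 11)^3 = 64z^3 + 528z^2 + 1452z + 1331
  (4z + 11)^4 = 256z^4 + 2816z^3 + 11616z^2 + 21296z + 14641
= 1024z^5 + 14080z^4 + 77440z^3 + 212960z^2 + 292820z + 161051


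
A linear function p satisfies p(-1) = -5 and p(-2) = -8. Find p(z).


p(z) = mz + b. Using p(-1)=-5, p(-2)=-8:
m = (-5 + 8)/(-1 + 2) = 3/1 = 3
b = -5 - m*(-1) = -5 + 3 = -2
p(z) = 3z - 2


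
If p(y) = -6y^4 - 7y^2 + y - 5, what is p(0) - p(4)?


p(0) = -5
p(4) = -1649
p(0) - p(4) = -5 + 1649 = 1644


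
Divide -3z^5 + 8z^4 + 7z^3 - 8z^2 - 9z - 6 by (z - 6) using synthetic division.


Synthetic division with c = 6. Coefficients: -3, 8, 7, -8, -9, -6
Bring down -3.
  -3 * 6 = -18; -18 + 8 = -10
  -10 * 6 = -60; -60 + 7 = -53
  -53 * 6 = -318; -318 - 8 = -326
  -326 * 6 = -1956; -1956 - 9 = -1965
  -1965 * 6 = -11790; -11790 - 6 = -11796
Quotient: -3z^4 - 10z^3 - 53z^2 - 326z - 1965, Remainder: -11796


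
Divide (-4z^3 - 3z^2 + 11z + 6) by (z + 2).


(-4z^3 - 3z^2 + 11z + 6) / (z + 2)
Step 1: -4z^2 * (z + 2) = -4z^3 - 8z^2; subtract.
Step 2: 5z * (z + 2) = 5z^2 + 10z; subtract.
Step 3: 1 * (z + 2) = z + 2; subtract.
Quotient: -4z^2 + 5z + 1, Remainder: 4


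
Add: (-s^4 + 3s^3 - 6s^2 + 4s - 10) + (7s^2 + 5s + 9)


Align terms by degree and add:
  -s^4 + 3s^3 - 6s^2 + 4s - 10
+ 7s^2 + 5s + 9
= -s^4 + 3s^3 + s^2 + 9s - 1


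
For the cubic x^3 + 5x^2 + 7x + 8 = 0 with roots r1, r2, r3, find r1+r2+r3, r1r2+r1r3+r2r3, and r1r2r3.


Monic cubic x^3+bx^2+cx+d=0: sum=-b, pairwise sum=c, product=-d.
b=5, c=7, d=8
r1+r2+r3 = -5
r1r2+r1r3+r2r3 = 7
r1r2r3 = -8


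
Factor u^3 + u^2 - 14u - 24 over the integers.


Try integer roots (divisors of -24). u=-3: p(-3)=0.
Divide out (u + 3): quotient is u^2 - 2u - 8.
Factor the quadratic: (u - 4)(u + 2)
Result: (u + 3)(u - 4)(u + 2)


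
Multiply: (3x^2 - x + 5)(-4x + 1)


Distribute each term of the first polynomial:
  (3x^2)(-4x + 1) = -12x^3 + 3x^2
  (-x)(-4x + 1) = 4x^2 - x
  (5)(-4x + 1) = -20x + 5
Sum: -12x^3 + 7x^2 - 21x + 5


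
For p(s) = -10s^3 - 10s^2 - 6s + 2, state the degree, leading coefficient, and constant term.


Highest power of s is 3, with coefficient -10. Constant term is 2.
Degree = 3, leading coefficient = -10, constant term = 2


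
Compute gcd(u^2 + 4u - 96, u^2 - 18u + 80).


Factor each:
  u^2 + 4u - 96 = (u - 8)(u + 12)
  u^2 - 18u + 80 = (u - 8)(u - 10)
Common monic factor: u - 8


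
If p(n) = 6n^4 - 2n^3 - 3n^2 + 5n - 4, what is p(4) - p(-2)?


p(4) = 1376
p(-2) = 86
p(4) - p(-2) = 1376 - 86 = 1290


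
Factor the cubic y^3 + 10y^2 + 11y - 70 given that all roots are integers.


Try integer roots (divisors of -70). y=-7: p(-7)=0.
Divide out (y + 7): quotient is y^2 + 3y - 10.
Factor the quadratic: (y - 2)(y + 5)
Result: (y + 7)(y - 2)(y + 5)


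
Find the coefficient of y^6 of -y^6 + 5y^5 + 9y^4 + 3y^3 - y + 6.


Read off the coefficient of y^6: -1


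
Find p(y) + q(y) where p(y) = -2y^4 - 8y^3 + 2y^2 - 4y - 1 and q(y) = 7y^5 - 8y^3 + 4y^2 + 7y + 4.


Align terms by degree and add:
  -2y^4 - 8y^3 + 2y^2 - 4y - 1
+ 7y^5 - 8y^3 + 4y^2 + 7y + 4
= 7y^5 - 2y^4 - 16y^3 + 6y^2 + 3y + 3


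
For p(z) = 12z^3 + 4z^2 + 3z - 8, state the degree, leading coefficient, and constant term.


Highest power of z is 3, with coefficient 12. Constant term is -8.
Degree = 3, leading coefficient = 12, constant term = -8


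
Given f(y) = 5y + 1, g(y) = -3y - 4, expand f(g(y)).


Substitute g(y) into f:
f(g(y)) = 5*(-3y - 4) + 1
Expand and combine: -15y - 19


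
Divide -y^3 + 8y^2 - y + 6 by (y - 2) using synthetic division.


Synthetic division with c = 2. Coefficients: -1, 8, -1, 6
Bring down -1.
  -1 * 2 = -2; -2 + 8 = 6
  6 * 2 = 12; 12 - 1 = 11
  11 * 2 = 22; 22 + 6 = 28
Quotient: -y^2 + 6y + 11, Remainder: 28


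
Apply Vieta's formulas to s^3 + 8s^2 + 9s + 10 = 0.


Monic cubic s^3+bs^2+cs+d=0: sum=-b, pairwise sum=c, product=-d.
b=8, c=9, d=10
r1+r2+r3 = -8
r1r2+r1r3+r2r3 = 9
r1r2r3 = -10


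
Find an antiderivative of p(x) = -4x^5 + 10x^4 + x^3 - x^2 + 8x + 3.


Reverse power rule on each term:
  ∫ -4x^5 dx = -(2/3)x^6
  ∫ 10x^4 dx = 2x^5
  ∫ x^3 dx = (1/4)x^4
  ∫ -x^2 dx = -(1/3)x^3
  ∫ 8x dx = 4x^2
  ∫ 3 dx = 3x
F(x) = -(2/3)x^6 + 2x^5 + (1/4)x^4 - (1/3)x^3 + 4x^2 + 3x + C


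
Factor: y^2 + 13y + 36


Roots satisfy r1 + r2 = -b/a = -13 and r1*r2 = c/a = 36.
So r1 = -4, r2 = -9.
y^2 + 13y + 36 = (y - r1)(y - r2) = (y + 4)(y + 9)


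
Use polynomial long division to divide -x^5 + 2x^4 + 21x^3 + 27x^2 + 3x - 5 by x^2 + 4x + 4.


(-x^5 + 2x^4 + 21x^3 + 27x^2 + 3x - 5) / (x^2 + 4x + 4)
Step 1: -x^3 * (x^2 + 4x + 4) = -x^5 - 4x^4 - 4x^3; subtract.
Step 2: 6x^2 * (x^2 + 4x + 4) = 6x^4 + 24x^3 + 24x^2; subtract.
Step 3: x * (x^2 + 4x + 4) = x^3 + 4x^2 + 4x; subtract.
Step 4: -1 * (x^2 + 4x + 4) = -x^2 - 4x - 4; subtract.
Quotient: -x^3 + 6x^2 + x - 1, Remainder: 3x - 1


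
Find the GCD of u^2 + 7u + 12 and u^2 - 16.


Factor each:
  u^2 + 7u + 12 = (u + 4)(u + 3)
  u^2 - 16 = (u + 4)(u - 4)
Common monic factor: u + 4


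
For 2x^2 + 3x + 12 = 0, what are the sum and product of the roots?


For ax^2+bx+c=0: sum = -b/a, product = c/a.
a=2, b=3, c=12
Sum = -(3)/2 = -3/2
Product = (12)/2 = 6


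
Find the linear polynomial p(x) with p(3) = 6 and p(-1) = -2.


p(x) = mx + b. Using p(3)=6, p(-1)=-2:
m = (6 + 2)/(3 + 1) = 8/4 = 2
b = 6 - m*(3) = 6 - 6 = 0
p(x) = 2x


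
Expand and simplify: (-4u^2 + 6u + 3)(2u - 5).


Distribute each term of the first polynomial:
  (-4u^2)(2u - 5) = -8u^3 + 20u^2
  (6u)(2u - 5) = 12u^2 - 30u
  (3)(2u - 5) = 6u - 15
Sum: -8u^3 + 32u^2 - 24u - 15


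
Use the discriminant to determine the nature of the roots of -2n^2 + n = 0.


D = b^2 - 4ac = (1)^2 - 4(-2)(0) = 1 = 1
Since D > 0: two distinct rational roots


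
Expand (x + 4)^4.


Expand (x + 4)^4 by repeated multiplication:
  (x + 4)^2 = x^2 + 8x + 16
  (x + 4)^3 = x^3 + 12x^2 + 48x + 64
= x^4 + 16x^3 + 96x^2 + 256x + 256


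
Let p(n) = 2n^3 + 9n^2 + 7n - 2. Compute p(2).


Using direct substitution:
  2 * (2)^3 = 16
  9 * (2)^2 = 36
  7 * (2)^1 = 14
  constant: -2
Sum = 16 + 36 + 14 - 2 = 64


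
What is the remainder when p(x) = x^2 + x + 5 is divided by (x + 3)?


By the Remainder Theorem, the remainder equals p(-3):
  1*(-3)^2 = 9
  1*(-3)^1 = -3
  constant: 5
Sum: 9 - 3 + 5 = 11


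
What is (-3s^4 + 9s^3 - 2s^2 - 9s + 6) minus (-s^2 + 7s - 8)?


Distribute the minus sign:
  (-3s^4 + 9s^3 - 2s^2 - 9s + 6)
- (-s^2 + 7s - 8)
Negate second polynomial: s^2 - 7s + 8
Add: -3s^4 + 9s^3 - s^2 - 16s + 14


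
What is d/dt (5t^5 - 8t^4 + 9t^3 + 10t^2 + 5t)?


Apply the power rule term by term:
  d/dt(5t^5) = 25t^4
  d/dt(-8t^4) = -32t^3
  d/dt(9t^3) = 27t^2
  d/dt(10t^2) = 20t
  d/dt(5t) = 5
p'(t) = 25t^4 - 32t^3 + 27t^2 + 20t + 5


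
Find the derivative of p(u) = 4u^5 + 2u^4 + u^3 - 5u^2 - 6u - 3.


Apply the power rule term by term:
  d/du(4u^5) = 20u^4
  d/du(2u^4) = 8u^3
  d/du(u^3) = 3u^2
  d/du(-5u^2) = -10u
  d/du(-6u) = -6
  d/du(-3) = 0
p'(u) = 20u^4 + 8u^3 + 3u^2 - 10u - 6


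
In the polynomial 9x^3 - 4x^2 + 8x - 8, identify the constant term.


Read off the constant term: -8


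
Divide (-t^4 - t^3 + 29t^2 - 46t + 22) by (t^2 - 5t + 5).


(-t^4 - t^3 + 29t^2 - 46t + 22) / (t^2 - 5t + 5)
Step 1: -t^2 * (t^2 - 5t + 5) = -t^4 + 5t^3 - 5t^2; subtract.
Step 2: -6t * (t^2 - 5t + 5) = -6t^3 + 30t^2 - 30t; subtract.
Step 3: 4 * (t^2 - 5t + 5) = 4t^2 - 20t + 20; subtract.
Quotient: -t^2 - 6t + 4, Remainder: 4t + 2


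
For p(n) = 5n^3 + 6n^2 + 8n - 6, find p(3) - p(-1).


p(3) = 207
p(-1) = -13
p(3) - p(-1) = 207 + 13 = 220


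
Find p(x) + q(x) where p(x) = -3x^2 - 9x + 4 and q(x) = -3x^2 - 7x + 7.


Align terms by degree and add:
  -3x^2 - 9x + 4
  -3x^2 - 7x + 7
= -6x^2 - 16x + 11


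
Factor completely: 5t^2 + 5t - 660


Roots satisfy r1 + r2 = -b/a = -1 and r1*r2 = c/a = -132.
So r1 = 11, r2 = -12.
5t^2 + 5t - 660 = 5(t - r1)(t - r2) = 5(t - 11)(t + 12)


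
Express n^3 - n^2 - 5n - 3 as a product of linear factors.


Try integer roots (divisors of -3). n=-1: p(-1)=0.
Divide out (n + 1): quotient is n^2 - 2n - 3.
Factor the quadratic: (n + 1)(n - 3)
Result: (n + 1)(n + 1)(n - 3)


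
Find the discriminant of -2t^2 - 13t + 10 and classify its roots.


D = b^2 - 4ac = (-13)^2 - 4(-2)(10) = 169 + 80 = 249
Since D > 0: two distinct irrational roots


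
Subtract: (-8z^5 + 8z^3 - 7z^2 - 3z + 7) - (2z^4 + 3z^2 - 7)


Distribute the minus sign:
  (-8z^5 + 8z^3 - 7z^2 - 3z + 7)
- (2z^4 + 3z^2 - 7)
Negate second polynomial: -2z^4 - 3z^2 + 7
Add: -8z^5 - 2z^4 + 8z^3 - 10z^2 - 3z + 14


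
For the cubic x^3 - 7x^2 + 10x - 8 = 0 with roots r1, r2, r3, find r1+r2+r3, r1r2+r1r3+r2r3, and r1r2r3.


Monic cubic x^3+bx^2+cx+d=0: sum=-b, pairwise sum=c, product=-d.
b=-7, c=10, d=-8
r1+r2+r3 = 7
r1r2+r1r3+r2r3 = 10
r1r2r3 = 8


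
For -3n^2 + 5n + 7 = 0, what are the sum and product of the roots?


For an^2+bn+c=0: sum = -b/a, product = c/a.
a=-3, b=5, c=7
Sum = -(5)/-3 = 5/3
Product = (7)/-3 = -7/3


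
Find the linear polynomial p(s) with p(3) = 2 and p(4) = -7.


p(s) = ms + b. Using p(3)=2, p(4)=-7:
m = (2 + 7)/(3 - 4) = 9/-1 = -9
b = 2 - m*(3) = 2 + 27 = 29
p(s) = -9s + 29


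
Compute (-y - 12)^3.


Expand (-y - 12)^3 by repeated multiplication:
  (-y - 12)^2 = y^2 + 24y + 144
= -y^3 - 36y^2 - 432y - 1728


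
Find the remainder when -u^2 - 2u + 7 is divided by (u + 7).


By the Remainder Theorem, the remainder equals p(-7):
  -1*(-7)^2 = -49
  -2*(-7)^1 = 14
  constant: 7
Sum: -49 + 14 + 7 = -28


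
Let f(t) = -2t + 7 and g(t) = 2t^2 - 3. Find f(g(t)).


Substitute g(t) into f:
f(g(t)) = -2*(2t^2 - 3) + 7
Expand and combine: -4t^2 + 13


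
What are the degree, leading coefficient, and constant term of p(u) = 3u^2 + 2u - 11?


Highest power of u is 2, with coefficient 3. Constant term is -11.
Degree = 2, leading coefficient = 3, constant term = -11


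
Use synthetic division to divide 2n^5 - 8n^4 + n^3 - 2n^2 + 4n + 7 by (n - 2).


Synthetic division with c = 2. Coefficients: 2, -8, 1, -2, 4, 7
Bring down 2.
  2 * 2 = 4; 4 - 8 = -4
  -4 * 2 = -8; -8 + 1 = -7
  -7 * 2 = -14; -14 - 2 = -16
  -16 * 2 = -32; -32 + 4 = -28
  -28 * 2 = -56; -56 + 7 = -49
Quotient: 2n^4 - 4n^3 - 7n^2 - 16n - 28, Remainder: -49


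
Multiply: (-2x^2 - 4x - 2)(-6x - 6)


Distribute each term of the first polynomial:
  (-2x^2)(-6x - 6) = 12x^3 + 12x^2
  (-4x)(-6x - 6) = 24x^2 + 24x
  (-2)(-6x - 6) = 12x + 12
Sum: 12x^3 + 36x^2 + 36x + 12


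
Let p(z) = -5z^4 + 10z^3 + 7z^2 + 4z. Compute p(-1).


Using direct substitution:
  -5 * (-1)^4 = -5
  10 * (-1)^3 = -10
  7 * (-1)^2 = 7
  4 * (-1)^1 = -4
  constant: 0
Sum = -5 - 10 + 7 - 4 + 0 = -12


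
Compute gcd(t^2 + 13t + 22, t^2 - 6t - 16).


Factor each:
  t^2 + 13t + 22 = (t + 2)(t + 11)
  t^2 - 6t - 16 = (t + 2)(t - 8)
Common monic factor: t + 2


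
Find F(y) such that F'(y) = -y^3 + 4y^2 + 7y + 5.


Reverse power rule on each term:
  ∫ -y^3 dy = -(1/4)y^4
  ∫ 4y^2 dy = (4/3)y^3
  ∫ 7y dy = (7/2)y^2
  ∫ 5 dy = 5y
F(y) = -(1/4)y^4 + (4/3)y^3 + (7/2)y^2 + 5y + C


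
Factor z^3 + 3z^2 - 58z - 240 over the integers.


Try integer roots (divisors of -240). z=-5: p(-5)=0.
Divide out (z + 5): quotient is z^2 - 2z - 48.
Factor the quadratic: (z - 8)(z + 6)
Result: (z + 5)(z - 8)(z + 6)


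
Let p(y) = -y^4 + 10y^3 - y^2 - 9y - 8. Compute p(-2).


Using direct substitution:
  -1 * (-2)^4 = -16
  10 * (-2)^3 = -80
  -1 * (-2)^2 = -4
  -9 * (-2)^1 = 18
  constant: -8
Sum = -16 - 80 - 4 + 18 - 8 = -90


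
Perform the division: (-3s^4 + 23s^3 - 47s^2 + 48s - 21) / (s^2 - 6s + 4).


(-3s^4 + 23s^3 - 47s^2 + 48s - 21) / (s^2 - 6s + 4)
Step 1: -3s^2 * (s^2 - 6s + 4) = -3s^4 + 18s^3 - 12s^2; subtract.
Step 2: 5s * (s^2 - 6s + 4) = 5s^3 - 30s^2 + 20s; subtract.
Step 3: -5 * (s^2 - 6s + 4) = -5s^2 + 30s - 20; subtract.
Quotient: -3s^2 + 5s - 5, Remainder: -2s - 1


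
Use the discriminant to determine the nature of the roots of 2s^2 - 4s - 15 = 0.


D = b^2 - 4ac = (-4)^2 - 4(2)(-15) = 16 + 120 = 136
Since D > 0: two distinct irrational roots


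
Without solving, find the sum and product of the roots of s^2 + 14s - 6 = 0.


For as^2+bs+c=0: sum = -b/a, product = c/a.
a=1, b=14, c=-6
Sum = -(14)/1 = -14
Product = (-6)/1 = -6


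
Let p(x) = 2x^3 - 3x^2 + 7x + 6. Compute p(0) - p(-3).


p(0) = 6
p(-3) = -96
p(0) - p(-3) = 6 + 96 = 102


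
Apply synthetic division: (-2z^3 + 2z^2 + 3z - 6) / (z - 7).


Synthetic division with c = 7. Coefficients: -2, 2, 3, -6
Bring down -2.
  -2 * 7 = -14; -14 + 2 = -12
  -12 * 7 = -84; -84 + 3 = -81
  -81 * 7 = -567; -567 - 6 = -573
Quotient: -2z^2 - 12z - 81, Remainder: -573


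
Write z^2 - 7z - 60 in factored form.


Roots satisfy r1 + r2 = -b/a = 7 and r1*r2 = c/a = -60.
So r1 = 12, r2 = -5.
z^2 - 7z - 60 = (z - r1)(z - r2) = (z - 12)(z + 5)


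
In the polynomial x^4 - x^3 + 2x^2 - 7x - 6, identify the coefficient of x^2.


Read off the coefficient of x^2: 2


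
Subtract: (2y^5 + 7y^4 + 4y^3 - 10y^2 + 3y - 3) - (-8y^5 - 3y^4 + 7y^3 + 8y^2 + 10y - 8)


Distribute the minus sign:
  (2y^5 + 7y^4 + 4y^3 - 10y^2 + 3y - 3)
- (-8y^5 - 3y^4 + 7y^3 + 8y^2 + 10y - 8)
Negate second polynomial: 8y^5 + 3y^4 - 7y^3 - 8y^2 - 10y + 8
Add: 10y^5 + 10y^4 - 3y^3 - 18y^2 - 7y + 5
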